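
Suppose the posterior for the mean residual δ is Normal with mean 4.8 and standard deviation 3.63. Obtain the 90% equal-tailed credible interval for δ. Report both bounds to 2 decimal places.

The posterior is symmetric, so the 90% equal-tailed interval is δ = 4.8 ± z·3.63 with z = 1.645.
Half-width: 1.645 × 3.63 = 5.97.
4.8 − 5.97 = -1.17; 4.8 + 5.97 = 10.77.

[-1.17, 10.77]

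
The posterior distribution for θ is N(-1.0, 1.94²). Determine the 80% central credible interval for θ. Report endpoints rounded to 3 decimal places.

The posterior is symmetric, so the 80% equal-tailed interval is θ = -1.0 ± z·1.94 with z = 1.282.
Half-width: 1.282 × 1.94 = 2.486.
-1.0 − 2.486 = -3.486; -1.0 + 2.486 = 1.486.

[-3.486, 1.486]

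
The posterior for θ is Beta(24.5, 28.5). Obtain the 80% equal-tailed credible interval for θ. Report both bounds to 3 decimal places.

[0.375, 0.550]

Posterior: Beta(24.5, 28.5).
Equal-tailed 80% interval: the 0.1 and 0.9 quantiles of Beta(24.5, 28.5).
Posterior mean ≈ 0.462, SD ≈ 0.068; a Normal approximation gives roughly [0.375, 0.549].
Exact: F⁻¹(0.1) = 0.375; F⁻¹(0.9) = 0.550.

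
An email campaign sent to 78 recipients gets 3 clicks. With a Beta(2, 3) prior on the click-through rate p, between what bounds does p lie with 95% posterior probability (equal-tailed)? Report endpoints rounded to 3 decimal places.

[0.020, 0.120]

Posterior: Beta(2+3, 3+75) = Beta(5, 78).
Equal-tailed 95% interval: the 0.025 and 0.975 quantiles of Beta(5, 78).
Posterior mean ≈ 0.060, SD ≈ 0.026; a Normal approximation gives roughly [0.009, 0.111].
Exact: F⁻¹(0.025) = 0.020; F⁻¹(0.975) = 0.120.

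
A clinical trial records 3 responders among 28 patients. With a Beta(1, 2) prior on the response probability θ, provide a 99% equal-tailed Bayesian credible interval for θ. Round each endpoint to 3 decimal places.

Posterior: Beta(1+3, 2+25) = Beta(4, 27).
Equal-tailed 99% interval: the 0.005 and 0.995 quantiles of Beta(4, 27).
Posterior mean ≈ 0.129, SD ≈ 0.059; a Normal approximation gives roughly [-0.024, 0.282].
Exact: F⁻¹(0.005) = 0.023; F⁻¹(0.995) = 0.320.

[0.023, 0.320]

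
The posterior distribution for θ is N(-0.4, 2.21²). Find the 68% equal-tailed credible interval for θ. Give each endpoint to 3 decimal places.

[-2.598, 1.798]

The posterior is symmetric, so the 68% equal-tailed interval is θ = -0.4 ± z·2.21 with z = 0.994.
Half-width: 0.994 × 2.21 = 2.198.
-0.4 − 2.198 = -2.598; -0.4 + 2.198 = 1.798.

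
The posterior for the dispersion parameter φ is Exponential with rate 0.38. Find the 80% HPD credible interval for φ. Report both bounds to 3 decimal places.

[0.000, 4.235]

The exponential density is strictly decreasing on [0, ∞), so the HPD interval is anchored at 0: [0, q] with P(φ ≤ q) = 0.80.
q = −ln(1 − 0.80) / 0.38 = 1.6094 / 0.38 = 4.235.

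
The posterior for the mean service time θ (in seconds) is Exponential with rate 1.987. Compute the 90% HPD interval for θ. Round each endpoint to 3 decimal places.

The exponential density is strictly decreasing on [0, ∞), so the HPD interval is anchored at 0: [0, q] with P(θ ≤ q) = 0.90.
q = −ln(1 − 0.90) / 1.987 = 2.3026 / 1.987 = 1.159.

[0.000, 1.159]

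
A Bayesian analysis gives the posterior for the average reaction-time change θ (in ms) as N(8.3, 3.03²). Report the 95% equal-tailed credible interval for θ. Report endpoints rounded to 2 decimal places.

[2.36, 14.24]

The posterior is symmetric, so the 95% equal-tailed interval is θ = 8.3 ± z·3.03 with z = 1.960.
Half-width: 1.960 × 3.03 = 5.94.
8.3 − 5.94 = 2.36; 8.3 + 5.94 = 14.24.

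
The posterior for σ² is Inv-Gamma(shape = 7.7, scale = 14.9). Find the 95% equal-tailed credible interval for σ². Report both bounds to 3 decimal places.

Inverse-Gamma(7.7, 14.9) quantiles: F⁻¹(0.025) and F⁻¹(0.975).
Equivalently, 1/σ² ~ Gamma(7.7, rate = 14.9); invert its 0.975 and 0.025 quantiles.
Posterior mean ≈ 2.224, SD ≈ 0.931; a Normal approximation gives roughly [0.398, 4.050].
Exact: lower = 1.063; upper = 4.571.

[1.063, 4.571]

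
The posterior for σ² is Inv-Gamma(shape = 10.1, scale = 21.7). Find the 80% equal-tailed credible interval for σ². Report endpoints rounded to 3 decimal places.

Inverse-Gamma(10.1, 21.7) quantiles: F⁻¹(0.1) and F⁻¹(0.9).
Equivalently, 1/σ² ~ Gamma(10.1, rate = 21.7); invert its 0.9 and 0.1 quantiles.
Posterior mean ≈ 2.385, SD ≈ 0.838; a Normal approximation gives roughly [1.311, 3.458].
Exact: lower = 1.515; upper = 3.444.

[1.515, 3.444]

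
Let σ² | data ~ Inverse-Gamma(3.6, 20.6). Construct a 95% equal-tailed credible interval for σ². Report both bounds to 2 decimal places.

[2.52, 23.08]

Inverse-Gamma(3.6, 20.6) quantiles: F⁻¹(0.025) and F⁻¹(0.975).
Equivalently, 1/σ² ~ Gamma(3.6, rate = 20.6); invert its 0.975 and 0.025 quantiles.
Posterior mean ≈ 7.92, SD ≈ 6.26; a Normal approximation gives roughly [-4.35, 20.20].
Exact: lower = 2.52; upper = 23.08.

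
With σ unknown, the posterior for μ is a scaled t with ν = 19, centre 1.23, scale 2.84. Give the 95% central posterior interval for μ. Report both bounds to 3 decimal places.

[-4.714, 7.174]

The t_19 distribution is symmetric; the 95% interval is 1.23 ± t·2.84 with t_{0.975,19} = 2.093.
Half-width: 2.093 × 2.84 = 5.944.
1.23 − 5.944 = -4.714; 1.23 + 5.944 = 7.174.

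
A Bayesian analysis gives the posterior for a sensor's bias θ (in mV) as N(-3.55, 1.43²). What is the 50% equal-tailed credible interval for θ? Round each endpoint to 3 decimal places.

[-4.515, -2.585]

The posterior is symmetric, so the 50% equal-tailed interval is θ = -3.55 ± z·1.43 with z = 0.674.
Half-width: 0.674 × 1.43 = 0.965.
-3.55 − 0.965 = -4.515; -3.55 + 0.965 = -2.585.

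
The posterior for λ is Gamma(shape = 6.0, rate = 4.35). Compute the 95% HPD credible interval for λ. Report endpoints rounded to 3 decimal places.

[0.404, 2.498]

The posterior is unimodal and skewed, so the HPD interval has equal density at both endpoints and is the shortest 95% interval.
Solving f(0.404) = f(2.498) with F(2.498) − F(0.404) = 0.95 gives [0.404, 2.498].
For comparison, the equal-tailed interval is [0.506, 2.682]; the HPD is narrower and shifted toward the mode.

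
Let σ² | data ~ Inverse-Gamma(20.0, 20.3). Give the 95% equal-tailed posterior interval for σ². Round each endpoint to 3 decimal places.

Inverse-Gamma(20.0, 20.3) quantiles: F⁻¹(0.025) and F⁻¹(0.975).
Equivalently, 1/σ² ~ Gamma(20.0, rate = 20.3); invert its 0.975 and 0.025 quantiles.
Posterior mean ≈ 1.068, SD ≈ 0.252; a Normal approximation gives roughly [0.575, 1.562].
Exact: lower = 0.684; upper = 1.662.

[0.684, 1.662]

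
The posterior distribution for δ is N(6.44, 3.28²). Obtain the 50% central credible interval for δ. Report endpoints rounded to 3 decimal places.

[4.228, 8.652]

The posterior is symmetric, so the 50% equal-tailed interval is δ = 6.44 ± z·3.28 with z = 0.674.
Half-width: 0.674 × 3.28 = 2.212.
6.44 − 2.212 = 4.228; 6.44 + 2.212 = 8.652.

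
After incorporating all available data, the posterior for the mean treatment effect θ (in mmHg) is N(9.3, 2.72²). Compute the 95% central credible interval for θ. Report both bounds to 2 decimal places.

The posterior is symmetric, so the 95% equal-tailed interval is θ = 9.3 ± z·2.72 with z = 1.960.
Half-width: 1.960 × 2.72 = 5.33.
9.3 − 5.33 = 3.97; 9.3 + 5.33 = 14.63.

[3.97, 14.63]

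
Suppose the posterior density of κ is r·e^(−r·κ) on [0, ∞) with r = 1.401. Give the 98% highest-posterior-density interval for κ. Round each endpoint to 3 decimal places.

[0.000, 2.792]

The exponential density is strictly decreasing on [0, ∞), so the HPD interval is anchored at 0: [0, q] with P(κ ≤ q) = 0.98.
q = −ln(1 − 0.98) / 1.401 = 3.9120 / 1.401 = 2.792.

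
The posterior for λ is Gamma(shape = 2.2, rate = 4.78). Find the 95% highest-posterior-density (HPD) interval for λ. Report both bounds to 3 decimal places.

[0.016, 1.067]

The posterior is unimodal and skewed, so the HPD interval has equal density at both endpoints and is the shortest 95% interval.
Solving f(0.016) = f(1.067) with F(1.067) − F(0.016) = 0.95 gives [0.016, 1.067].
For comparison, the equal-tailed interval is [0.064, 1.237]; the HPD is narrower and shifted toward the mode.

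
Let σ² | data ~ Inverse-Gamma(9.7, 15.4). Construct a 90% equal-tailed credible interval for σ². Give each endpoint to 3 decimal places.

[1.005, 2.959]

Inverse-Gamma(9.7, 15.4) quantiles: F⁻¹(0.05) and F⁻¹(0.95).
Equivalently, 1/σ² ~ Gamma(9.7, rate = 15.4); invert its 0.95 and 0.05 quantiles.
Posterior mean ≈ 1.770, SD ≈ 0.638; a Normal approximation gives roughly [0.721, 2.819].
Exact: lower = 1.005; upper = 2.959.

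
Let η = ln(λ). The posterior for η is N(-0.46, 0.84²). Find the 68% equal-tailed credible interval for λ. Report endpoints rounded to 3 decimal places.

On the log scale the 68% interval is -0.46 ± 0.994 × 0.84 = [-1.2953, 0.3753].
Exponentiate: [e^-1.2953, e^0.3753] = [0.274, 1.455].

[0.274, 1.455]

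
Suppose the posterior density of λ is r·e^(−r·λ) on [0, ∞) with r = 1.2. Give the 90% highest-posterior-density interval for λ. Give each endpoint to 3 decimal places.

The exponential density is strictly decreasing on [0, ∞), so the HPD interval is anchored at 0: [0, q] with P(λ ≤ q) = 0.90.
q = −ln(1 − 0.90) / 1.2 = 2.3026 / 1.2 = 1.919.

[0.000, 1.919]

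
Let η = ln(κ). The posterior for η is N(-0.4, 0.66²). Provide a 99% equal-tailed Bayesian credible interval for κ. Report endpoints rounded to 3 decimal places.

[0.122, 3.669]

On the log scale the 99% interval is -0.4 ± 2.576 × 0.66 = [-2.1000, 1.3000].
Exponentiate: [e^-2.1000, e^1.3000] = [0.122, 3.669].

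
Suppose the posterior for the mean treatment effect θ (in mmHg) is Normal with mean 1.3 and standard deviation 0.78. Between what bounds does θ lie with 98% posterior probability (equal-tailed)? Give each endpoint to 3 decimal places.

The posterior is symmetric, so the 98% equal-tailed interval is θ = 1.3 ± z·0.78 with z = 2.326.
Half-width: 2.326 × 0.78 = 1.815.
1.3 − 1.815 = -0.515; 1.3 + 1.815 = 3.115.

[-0.515, 3.115]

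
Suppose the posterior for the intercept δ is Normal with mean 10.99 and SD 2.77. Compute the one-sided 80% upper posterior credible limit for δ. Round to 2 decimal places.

13.32

Need U with P(δ ≤ U) = 0.80: U = 10.99 + z_{0.2}·2.77.
z = 0.842; U = 10.99 + 0.842 × 2.77 = 13.32.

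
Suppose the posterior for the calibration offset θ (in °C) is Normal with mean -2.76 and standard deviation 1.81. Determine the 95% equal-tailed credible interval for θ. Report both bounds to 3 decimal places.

The posterior is symmetric, so the 95% equal-tailed interval is θ = -2.76 ± z·1.81 with z = 1.960.
Half-width: 1.960 × 1.81 = 3.548.
-2.76 − 3.548 = -6.308; -2.76 + 3.548 = 0.788.

[-6.308, 0.788]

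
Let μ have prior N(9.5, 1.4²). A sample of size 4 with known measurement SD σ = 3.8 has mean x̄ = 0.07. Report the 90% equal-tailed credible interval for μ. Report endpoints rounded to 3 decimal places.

[4.328, 8.036]

Posterior precision = 1/1.4² + 4/3.8² = 0.5102 + 0.2770 = 0.7872, so posterior SD = 1.1271.
Posterior mean = (9.5/1.4² + 4·0.07/3.8²) / 0.7872 = 6.1817.
Interval: 6.1817 ± 1.645 × 1.1271 → [4.328, 8.036].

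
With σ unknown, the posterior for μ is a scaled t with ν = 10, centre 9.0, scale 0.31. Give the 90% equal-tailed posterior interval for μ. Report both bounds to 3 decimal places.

[8.438, 9.562]

The t_10 distribution is symmetric; the 90% interval is 9.0 ± t·0.31 with t_{0.95,10} = 1.812.
Half-width: 1.812 × 0.31 = 0.562.
9.0 − 0.562 = 8.438; 9.0 + 0.562 = 9.562.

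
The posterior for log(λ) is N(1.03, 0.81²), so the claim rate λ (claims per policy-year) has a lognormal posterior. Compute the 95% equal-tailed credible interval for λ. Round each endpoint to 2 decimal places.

[0.57, 13.70]

On the log scale the 95% interval is 1.03 ± 1.960 × 0.81 = [-0.5576, 2.6176].
Exponentiate: [e^-0.5576, e^2.6176] = [0.57, 13.70].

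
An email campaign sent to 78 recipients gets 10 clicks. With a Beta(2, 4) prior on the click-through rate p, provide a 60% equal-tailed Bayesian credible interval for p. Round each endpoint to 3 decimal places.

Posterior: Beta(2+10, 4+68) = Beta(12, 72).
Equal-tailed 60% interval: the 0.2 and 0.8 quantiles of Beta(12, 72).
Posterior mean ≈ 0.143, SD ≈ 0.038; a Normal approximation gives roughly [0.111, 0.175].
Exact: F⁻¹(0.2) = 0.110; F⁻¹(0.8) = 0.174.

[0.110, 0.174]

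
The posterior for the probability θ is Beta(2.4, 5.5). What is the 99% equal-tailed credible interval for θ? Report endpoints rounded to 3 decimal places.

[0.029, 0.739]

Posterior: Beta(2.4, 5.5).
Equal-tailed 99% interval: the 0.005 and 0.995 quantiles of Beta(2.4, 5.5).
Posterior mean ≈ 0.304, SD ≈ 0.154; a Normal approximation gives roughly [-0.093, 0.701].
Exact: F⁻¹(0.005) = 0.029; F⁻¹(0.995) = 0.739.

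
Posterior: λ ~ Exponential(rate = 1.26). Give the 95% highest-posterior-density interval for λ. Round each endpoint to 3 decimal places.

The exponential density is strictly decreasing on [0, ∞), so the HPD interval is anchored at 0: [0, q] with P(λ ≤ q) = 0.95.
q = −ln(1 − 0.95) / 1.26 = 2.9957 / 1.26 = 2.378.

[0.000, 2.378]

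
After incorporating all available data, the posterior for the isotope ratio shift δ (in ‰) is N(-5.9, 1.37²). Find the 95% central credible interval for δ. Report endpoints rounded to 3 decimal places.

The posterior is symmetric, so the 95% equal-tailed interval is δ = -5.9 ± z·1.37 with z = 1.960.
Half-width: 1.960 × 1.37 = 2.685.
-5.9 − 2.685 = -8.585; -5.9 + 2.685 = -3.215.

[-8.585, -3.215]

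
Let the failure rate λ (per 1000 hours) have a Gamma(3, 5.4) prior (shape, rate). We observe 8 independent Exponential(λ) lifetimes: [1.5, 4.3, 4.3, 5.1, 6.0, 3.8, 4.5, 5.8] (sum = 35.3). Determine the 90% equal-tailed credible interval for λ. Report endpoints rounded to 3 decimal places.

[0.152, 0.417]

Posterior: Gamma(3+8, 5.4+35.3) = Gamma(11, 40.7) (shape, rate).
Equal-tailed 90% interval: Gamma(11, 40.7) quantiles at 0.05 and 0.95.
Posterior mean ≈ 0.270, SD ≈ 0.081; a Normal approximation gives roughly [0.136, 0.404].
Exact: lower = 0.152; upper = 0.417.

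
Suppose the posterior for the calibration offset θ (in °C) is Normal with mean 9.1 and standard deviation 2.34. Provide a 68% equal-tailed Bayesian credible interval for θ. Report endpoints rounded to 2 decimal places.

The posterior is symmetric, so the 68% equal-tailed interval is θ = 9.1 ± z·2.34 with z = 0.994.
Half-width: 0.994 × 2.34 = 2.33.
9.1 − 2.33 = 6.77; 9.1 + 2.33 = 11.43.

[6.77, 11.43]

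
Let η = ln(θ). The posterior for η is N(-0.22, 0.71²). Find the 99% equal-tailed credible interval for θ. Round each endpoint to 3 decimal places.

[0.129, 4.997]

On the log scale the 99% interval is -0.22 ± 2.576 × 0.71 = [-2.0488, 1.6088].
Exponentiate: [e^-2.0488, e^1.6088] = [0.129, 4.997].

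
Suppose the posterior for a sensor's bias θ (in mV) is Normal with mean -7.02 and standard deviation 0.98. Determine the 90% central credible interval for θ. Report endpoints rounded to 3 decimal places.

The posterior is symmetric, so the 90% equal-tailed interval is θ = -7.02 ± z·0.98 with z = 1.645.
Half-width: 1.645 × 0.98 = 1.612.
-7.02 − 1.612 = -8.632; -7.02 + 1.612 = -5.408.

[-8.632, -5.408]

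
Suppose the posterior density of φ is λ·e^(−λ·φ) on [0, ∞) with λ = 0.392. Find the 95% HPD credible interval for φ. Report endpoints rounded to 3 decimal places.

The exponential density is strictly decreasing on [0, ∞), so the HPD interval is anchored at 0: [0, q] with P(φ ≤ q) = 0.95.
q = −ln(1 − 0.95) / 0.392 = 2.9957 / 0.392 = 7.642.

[0.000, 7.642]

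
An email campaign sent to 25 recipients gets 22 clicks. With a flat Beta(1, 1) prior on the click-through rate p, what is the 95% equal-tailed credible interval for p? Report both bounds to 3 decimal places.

Posterior: Beta(1+22, 1+3) = Beta(23, 4).
Equal-tailed 95% interval: the 0.025 and 0.975 quantiles of Beta(23, 4).
Posterior mean ≈ 0.852, SD ≈ 0.067; a Normal approximation gives roughly [0.720, 0.983].
Exact: F⁻¹(0.025) = 0.698; F⁻¹(0.975) = 0.956.

[0.698, 0.956]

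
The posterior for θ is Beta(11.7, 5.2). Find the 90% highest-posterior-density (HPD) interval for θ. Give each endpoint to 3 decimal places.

[0.518, 0.872]

The posterior is unimodal and skewed, so the HPD interval has equal density at both endpoints and is the shortest 90% interval.
Solving f(0.518) = f(0.872) with F(0.872) − F(0.518) = 0.90 gives [0.518, 0.872].
For comparison, the equal-tailed interval is [0.500, 0.858]; the HPD is narrower and shifted toward the mode.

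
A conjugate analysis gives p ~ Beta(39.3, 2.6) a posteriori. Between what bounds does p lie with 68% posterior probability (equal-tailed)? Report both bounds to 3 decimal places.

[0.903, 0.973]

Posterior: Beta(39.3, 2.6).
Equal-tailed 68% interval: the 0.16 and 0.84 quantiles of Beta(39.3, 2.6).
Posterior mean ≈ 0.938, SD ≈ 0.037; a Normal approximation gives roughly [0.901, 0.975].
Exact: F⁻¹(0.16) = 0.903; F⁻¹(0.84) = 0.973.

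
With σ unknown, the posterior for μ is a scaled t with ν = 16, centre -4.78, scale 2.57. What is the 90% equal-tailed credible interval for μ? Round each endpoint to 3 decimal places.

[-9.267, -0.293]

The t_16 distribution is symmetric; the 90% interval is -4.78 ± t·2.57 with t_{0.95,16} = 1.746.
Half-width: 1.746 × 2.57 = 4.487.
-4.78 − 4.487 = -9.267; -4.78 + 4.487 = -0.293.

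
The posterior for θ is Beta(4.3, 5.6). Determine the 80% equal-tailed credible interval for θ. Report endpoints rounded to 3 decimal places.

[0.240, 0.636]

Posterior: Beta(4.3, 5.6).
Equal-tailed 80% interval: the 0.1 and 0.9 quantiles of Beta(4.3, 5.6).
Posterior mean ≈ 0.434, SD ≈ 0.150; a Normal approximation gives roughly [0.242, 0.627].
Exact: F⁻¹(0.1) = 0.240; F⁻¹(0.9) = 0.636.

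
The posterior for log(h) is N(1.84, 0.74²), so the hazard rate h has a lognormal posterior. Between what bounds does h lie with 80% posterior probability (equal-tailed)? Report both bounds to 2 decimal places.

[2.44, 16.25]

On the log scale the 80% interval is 1.84 ± 1.282 × 0.74 = [0.8917, 2.7883].
Exponentiate: [e^0.8917, e^2.7883] = [2.44, 16.25].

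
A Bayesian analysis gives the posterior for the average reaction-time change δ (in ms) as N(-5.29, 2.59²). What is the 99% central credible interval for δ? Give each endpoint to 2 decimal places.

[-11.96, 1.38]

The posterior is symmetric, so the 99% equal-tailed interval is δ = -5.29 ± z·2.59 with z = 2.576.
Half-width: 2.576 × 2.59 = 6.67.
-5.29 − 6.67 = -11.96; -5.29 + 6.67 = 1.38.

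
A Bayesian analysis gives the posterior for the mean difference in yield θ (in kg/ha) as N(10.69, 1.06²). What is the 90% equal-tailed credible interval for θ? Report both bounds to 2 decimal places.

The posterior is symmetric, so the 90% equal-tailed interval is θ = 10.69 ± z·1.06 with z = 1.645.
Half-width: 1.645 × 1.06 = 1.74.
10.69 − 1.74 = 8.95; 10.69 + 1.74 = 12.43.

[8.95, 12.43]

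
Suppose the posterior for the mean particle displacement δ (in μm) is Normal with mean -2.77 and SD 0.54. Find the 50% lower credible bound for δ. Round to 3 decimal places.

Need L with P(δ ≥ L) = 0.50: L = -2.77 − z_{0.5}·0.54.
z = 0.000; L = -2.77 − 0.000 × 0.54 = -2.770.

-2.770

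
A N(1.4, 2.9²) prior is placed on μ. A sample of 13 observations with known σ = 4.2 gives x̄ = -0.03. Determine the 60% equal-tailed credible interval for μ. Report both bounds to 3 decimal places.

Posterior precision = 1/2.9² + 13/4.2² = 0.1189 + 0.7370 = 0.8559, so posterior SD = 1.0809.
Posterior mean = (1.4/2.9² + 13·-0.03/4.2²) / 0.8559 = 0.1687.
Interval: 0.1687 ± 0.842 × 1.0809 → [-0.741, 1.078].

[-0.741, 1.078]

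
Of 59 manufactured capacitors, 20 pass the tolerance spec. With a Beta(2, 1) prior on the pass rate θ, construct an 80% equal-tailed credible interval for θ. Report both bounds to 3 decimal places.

Posterior: Beta(2+20, 1+39) = Beta(22, 40).
Equal-tailed 80% interval: the 0.1 and 0.9 quantiles of Beta(22, 40).
Posterior mean ≈ 0.355, SD ≈ 0.060; a Normal approximation gives roughly [0.278, 0.432].
Exact: F⁻¹(0.1) = 0.278; F⁻¹(0.9) = 0.433.

[0.278, 0.433]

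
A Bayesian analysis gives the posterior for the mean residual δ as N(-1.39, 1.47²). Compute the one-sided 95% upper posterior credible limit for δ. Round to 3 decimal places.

Need U with P(δ ≤ U) = 0.95: U = -1.39 + z_{0.05}·1.47.
z = 1.645; U = -1.39 + 1.645 × 1.47 = 1.028.

1.028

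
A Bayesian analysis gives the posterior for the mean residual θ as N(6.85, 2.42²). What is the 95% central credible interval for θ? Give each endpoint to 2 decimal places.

[2.11, 11.59]

The posterior is symmetric, so the 95% equal-tailed interval is θ = 6.85 ± z·2.42 with z = 1.960.
Half-width: 1.960 × 2.42 = 4.74.
6.85 − 4.74 = 2.11; 6.85 + 4.74 = 11.59.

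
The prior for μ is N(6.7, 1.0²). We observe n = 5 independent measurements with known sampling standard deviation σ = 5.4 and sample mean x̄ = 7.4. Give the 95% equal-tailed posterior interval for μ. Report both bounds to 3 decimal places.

Posterior precision = 1/1.0² + 5/5.4² = 1.0000 + 0.1715 = 1.1715, so posterior SD = 0.9239.
Posterior mean = (6.7/1.0² + 5·7.4/5.4²) / 1.1715 = 6.8025.
Interval: 6.8025 ± 1.960 × 0.9239 → [4.992, 8.613].

[4.992, 8.613]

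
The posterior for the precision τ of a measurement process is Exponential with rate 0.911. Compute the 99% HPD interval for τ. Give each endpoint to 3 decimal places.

[0.000, 5.055]

The exponential density is strictly decreasing on [0, ∞), so the HPD interval is anchored at 0: [0, q] with P(τ ≤ q) = 0.99.
q = −ln(1 − 0.99) / 0.911 = 4.6052 / 0.911 = 5.055.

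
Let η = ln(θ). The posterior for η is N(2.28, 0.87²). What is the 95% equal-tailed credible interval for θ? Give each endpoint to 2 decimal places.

On the log scale the 95% interval is 2.28 ± 1.960 × 0.87 = [0.5748, 3.9852].
Exponentiate: [e^0.5748, e^3.9852] = [1.78, 53.79].

[1.78, 53.79]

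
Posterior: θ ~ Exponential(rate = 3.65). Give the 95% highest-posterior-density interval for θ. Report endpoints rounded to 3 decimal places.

The exponential density is strictly decreasing on [0, ∞), so the HPD interval is anchored at 0: [0, q] with P(θ ≤ q) = 0.95.
q = −ln(1 − 0.95) / 3.65 = 2.9957 / 3.65 = 0.821.

[0.000, 0.821]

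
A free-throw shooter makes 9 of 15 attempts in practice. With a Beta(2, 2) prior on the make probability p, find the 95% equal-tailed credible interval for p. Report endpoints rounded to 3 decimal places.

[0.357, 0.785]

Posterior: Beta(2+9, 2+6) = Beta(11, 8).
Equal-tailed 95% interval: the 0.025 and 0.975 quantiles of Beta(11, 8).
Posterior mean ≈ 0.579, SD ≈ 0.110; a Normal approximation gives roughly [0.363, 0.795].
Exact: F⁻¹(0.025) = 0.357; F⁻¹(0.975) = 0.785.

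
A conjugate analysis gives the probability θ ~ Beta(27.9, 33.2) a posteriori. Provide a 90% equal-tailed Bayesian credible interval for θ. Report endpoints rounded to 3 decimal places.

[0.353, 0.562]

Posterior: Beta(27.9, 33.2).
Equal-tailed 90% interval: the 0.05 and 0.95 quantiles of Beta(27.9, 33.2).
Posterior mean ≈ 0.457, SD ≈ 0.063; a Normal approximation gives roughly [0.353, 0.561].
Exact: F⁻¹(0.05) = 0.353; F⁻¹(0.95) = 0.562.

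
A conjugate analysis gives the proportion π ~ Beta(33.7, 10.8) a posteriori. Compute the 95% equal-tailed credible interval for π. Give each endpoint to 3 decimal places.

Posterior: Beta(33.7, 10.8).
Equal-tailed 95% interval: the 0.025 and 0.975 quantiles of Beta(33.7, 10.8).
Posterior mean ≈ 0.757, SD ≈ 0.064; a Normal approximation gives roughly [0.633, 0.882].
Exact: F⁻¹(0.025) = 0.623; F⁻¹(0.975) = 0.870.

[0.623, 0.870]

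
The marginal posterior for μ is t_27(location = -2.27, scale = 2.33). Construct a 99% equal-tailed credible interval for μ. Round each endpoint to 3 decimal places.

The t_27 distribution is symmetric; the 99% interval is -2.27 ± t·2.33 with t_{0.995,27} = 2.771.
Half-width: 2.771 × 2.33 = 6.456.
-2.27 − 6.456 = -8.726; -2.27 + 6.456 = 4.186.

[-8.726, 4.186]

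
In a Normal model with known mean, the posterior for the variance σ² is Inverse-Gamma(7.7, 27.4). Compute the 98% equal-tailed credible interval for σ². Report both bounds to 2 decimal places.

[1.76, 10.03]

Inverse-Gamma(7.7, 27.4) quantiles: F⁻¹(0.01) and F⁻¹(0.99).
Equivalently, 1/σ² ~ Gamma(7.7, rate = 27.4); invert its 0.99 and 0.01 quantiles.
Posterior mean ≈ 4.09, SD ≈ 1.71; a Normal approximation gives roughly [0.10, 8.07].
Exact: lower = 1.76; upper = 10.03.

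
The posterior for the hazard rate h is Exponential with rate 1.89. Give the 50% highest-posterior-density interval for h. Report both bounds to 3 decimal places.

[0.000, 0.367]

The exponential density is strictly decreasing on [0, ∞), so the HPD interval is anchored at 0: [0, q] with P(h ≤ q) = 0.50.
q = −ln(1 − 0.50) / 1.89 = 0.6931 / 1.89 = 0.367.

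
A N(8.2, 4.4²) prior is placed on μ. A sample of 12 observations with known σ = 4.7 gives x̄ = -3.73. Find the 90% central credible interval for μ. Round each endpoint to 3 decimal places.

Posterior precision = 1/4.4² + 12/4.7² = 0.0517 + 0.5432 = 0.5949, so posterior SD = 1.2965.
Posterior mean = (8.2/4.4² + 12·-3.73/4.7²) / 0.5949 = -2.6941.
Interval: -2.6941 ± 1.645 × 1.2965 → [-4.827, -0.562].

[-4.827, -0.562]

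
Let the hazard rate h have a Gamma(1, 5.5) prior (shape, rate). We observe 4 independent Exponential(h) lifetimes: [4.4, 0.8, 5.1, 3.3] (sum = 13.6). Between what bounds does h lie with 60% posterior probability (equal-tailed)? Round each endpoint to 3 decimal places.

Posterior: Gamma(1+4, 5.5+13.6) = Gamma(5, 19.1) (shape, rate).
Equal-tailed 60% interval: Gamma(5, 19.1) quantiles at 0.2 and 0.8.
Posterior mean ≈ 0.262, SD ≈ 0.117; a Normal approximation gives roughly [0.163, 0.360].
Exact: lower = 0.162; upper = 0.352.

[0.162, 0.352]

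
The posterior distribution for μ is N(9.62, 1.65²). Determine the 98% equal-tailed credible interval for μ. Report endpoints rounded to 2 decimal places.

The posterior is symmetric, so the 98% equal-tailed interval is μ = 9.62 ± z·1.65 with z = 2.326.
Half-width: 2.326 × 1.65 = 3.84.
9.62 − 3.84 = 5.78; 9.62 + 3.84 = 13.46.

[5.78, 13.46]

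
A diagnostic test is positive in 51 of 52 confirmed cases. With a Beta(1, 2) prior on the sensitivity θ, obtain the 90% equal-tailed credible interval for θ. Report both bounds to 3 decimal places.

Posterior: Beta(1+51, 2+1) = Beta(52, 3).
Equal-tailed 90% interval: the 0.05 and 0.95 quantiles of Beta(52, 3).
Posterior mean ≈ 0.945, SD ≈ 0.030; a Normal approximation gives roughly [0.896, 0.995].
Exact: F⁻¹(0.05) = 0.888; F⁻¹(0.95) = 0.985.

[0.888, 0.985]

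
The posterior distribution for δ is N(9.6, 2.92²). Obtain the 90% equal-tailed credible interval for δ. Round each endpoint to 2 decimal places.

The posterior is symmetric, so the 90% equal-tailed interval is δ = 9.6 ± z·2.92 with z = 1.645.
Half-width: 1.645 × 2.92 = 4.80.
9.6 − 4.80 = 4.80; 9.6 + 4.80 = 14.40.

[4.80, 14.40]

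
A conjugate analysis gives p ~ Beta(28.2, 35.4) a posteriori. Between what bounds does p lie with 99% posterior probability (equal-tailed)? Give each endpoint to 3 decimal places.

[0.290, 0.604]

Posterior: Beta(28.2, 35.4).
Equal-tailed 99% interval: the 0.005 and 0.995 quantiles of Beta(28.2, 35.4).
Posterior mean ≈ 0.443, SD ≈ 0.062; a Normal approximation gives roughly [0.284, 0.603].
Exact: F⁻¹(0.005) = 0.290; F⁻¹(0.995) = 0.604.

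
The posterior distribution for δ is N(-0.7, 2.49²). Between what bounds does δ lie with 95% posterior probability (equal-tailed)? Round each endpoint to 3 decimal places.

[-5.580, 4.180]

The posterior is symmetric, so the 95% equal-tailed interval is δ = -0.7 ± z·2.49 with z = 1.960.
Half-width: 1.960 × 2.49 = 4.880.
-0.7 − 4.880 = -5.580; -0.7 + 4.880 = 4.180.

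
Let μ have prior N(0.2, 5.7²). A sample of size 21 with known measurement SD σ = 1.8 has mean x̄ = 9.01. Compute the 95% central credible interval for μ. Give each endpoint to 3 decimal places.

Posterior precision = 1/5.7² + 21/1.8² = 0.0308 + 6.4815 = 6.5123, so posterior SD = 0.3919.
Posterior mean = (0.2/5.7² + 21·9.01/1.8²) / 6.5123 = 8.9684.
Interval: 8.9684 ± 1.960 × 0.3919 → [8.200, 9.736].

[8.200, 9.736]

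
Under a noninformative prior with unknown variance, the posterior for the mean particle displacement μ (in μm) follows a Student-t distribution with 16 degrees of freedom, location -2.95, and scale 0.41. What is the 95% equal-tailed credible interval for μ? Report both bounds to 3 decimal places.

[-3.819, -2.081]

The t_16 distribution is symmetric; the 95% interval is -2.95 ± t·0.41 with t_{0.975,16} = 2.120.
Half-width: 2.120 × 0.41 = 0.869.
-2.95 − 0.869 = -3.819; -2.95 + 0.869 = -2.081.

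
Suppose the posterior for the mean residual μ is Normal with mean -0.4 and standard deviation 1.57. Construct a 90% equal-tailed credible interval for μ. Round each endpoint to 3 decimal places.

The posterior is symmetric, so the 90% equal-tailed interval is μ = -0.4 ± z·1.57 with z = 1.645.
Half-width: 1.645 × 1.57 = 2.582.
-0.4 − 2.582 = -2.982; -0.4 + 2.582 = 2.182.

[-2.982, 2.182]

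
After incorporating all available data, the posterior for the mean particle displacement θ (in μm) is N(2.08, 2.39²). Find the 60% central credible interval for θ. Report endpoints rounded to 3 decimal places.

[0.069, 4.091]

The posterior is symmetric, so the 60% equal-tailed interval is θ = 2.08 ± z·2.39 with z = 0.842.
Half-width: 0.842 × 2.39 = 2.011.
2.08 − 2.011 = 0.069; 2.08 + 2.011 = 4.091.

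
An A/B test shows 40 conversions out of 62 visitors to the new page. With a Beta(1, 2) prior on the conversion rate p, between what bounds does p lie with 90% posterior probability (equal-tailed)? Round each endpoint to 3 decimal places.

Posterior: Beta(1+40, 2+22) = Beta(41, 24).
Equal-tailed 90% interval: the 0.05 and 0.95 quantiles of Beta(41, 24).
Posterior mean ≈ 0.631, SD ≈ 0.059; a Normal approximation gives roughly [0.533, 0.728].
Exact: F⁻¹(0.05) = 0.531; F⁻¹(0.95) = 0.726.

[0.531, 0.726]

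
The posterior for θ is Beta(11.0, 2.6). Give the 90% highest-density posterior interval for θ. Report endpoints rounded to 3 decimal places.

The posterior is unimodal and skewed, so the HPD interval has equal density at both endpoints and is the shortest 90% interval.
Solving f(0.655) = f(0.970) with F(0.970) − F(0.655) = 0.90 gives [0.655, 0.970].
For comparison, the equal-tailed interval is [0.616, 0.949]; the HPD is narrower and shifted toward the mode.

[0.655, 0.970]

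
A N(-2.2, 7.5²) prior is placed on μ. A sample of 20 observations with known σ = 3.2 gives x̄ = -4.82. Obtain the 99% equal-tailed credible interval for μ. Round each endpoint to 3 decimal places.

[-6.631, -2.962]

Posterior precision = 1/7.5² + 20/3.2² = 0.0178 + 1.9531 = 1.9709, so posterior SD = 0.7123.
Posterior mean = (-2.2/7.5² + 20·-4.82/3.2²) / 1.9709 = -4.7964.
Interval: -4.7964 ± 2.576 × 0.7123 → [-6.631, -2.962].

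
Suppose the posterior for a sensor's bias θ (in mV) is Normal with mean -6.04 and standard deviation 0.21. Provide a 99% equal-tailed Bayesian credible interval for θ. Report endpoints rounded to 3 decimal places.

[-6.581, -5.499]

The posterior is symmetric, so the 99% equal-tailed interval is θ = -6.04 ± z·0.21 with z = 2.576.
Half-width: 2.576 × 0.21 = 0.541.
-6.04 − 0.541 = -6.581; -6.04 + 0.541 = -5.499.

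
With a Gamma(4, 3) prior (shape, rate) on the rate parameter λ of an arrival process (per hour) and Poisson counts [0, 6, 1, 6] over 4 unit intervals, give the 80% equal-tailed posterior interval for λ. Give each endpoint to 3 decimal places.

Posterior: Gamma(4+13, 3+4) = Gamma(17, 7) (shape, rate).
Equal-tailed 80% interval: Gamma(17, 7) quantiles at 0.1 and 0.9.
Posterior mean ≈ 2.429, SD ≈ 0.589; a Normal approximation gives roughly [1.674, 3.183].
Exact: lower = 1.711; upper = 3.207.

[1.711, 3.207]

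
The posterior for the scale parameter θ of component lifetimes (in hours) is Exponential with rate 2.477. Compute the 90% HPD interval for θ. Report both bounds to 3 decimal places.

The exponential density is strictly decreasing on [0, ∞), so the HPD interval is anchored at 0: [0, q] with P(θ ≤ q) = 0.90.
q = −ln(1 − 0.90) / 2.477 = 2.3026 / 2.477 = 0.930.

[0.000, 0.930]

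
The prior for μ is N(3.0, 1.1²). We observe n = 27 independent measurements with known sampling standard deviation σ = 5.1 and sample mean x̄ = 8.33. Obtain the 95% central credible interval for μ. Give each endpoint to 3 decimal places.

Posterior precision = 1/1.1² + 27/5.1² = 0.8264 + 1.0381 = 1.8645, so posterior SD = 0.7323.
Posterior mean = (3.0/1.1² + 27·8.33/5.1²) / 1.8645 = 5.9675.
Interval: 5.9675 ± 1.960 × 0.7323 → [4.532, 7.403].

[4.532, 7.403]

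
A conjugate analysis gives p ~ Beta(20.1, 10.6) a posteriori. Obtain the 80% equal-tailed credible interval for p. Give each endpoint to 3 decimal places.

Posterior: Beta(20.1, 10.6).
Equal-tailed 80% interval: the 0.1 and 0.9 quantiles of Beta(20.1, 10.6).
Posterior mean ≈ 0.655, SD ≈ 0.084; a Normal approximation gives roughly [0.547, 0.763].
Exact: F⁻¹(0.1) = 0.543; F⁻¹(0.9) = 0.762.

[0.543, 0.762]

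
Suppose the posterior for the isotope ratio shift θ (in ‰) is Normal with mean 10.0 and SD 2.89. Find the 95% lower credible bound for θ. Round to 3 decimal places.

5.246

Need L with P(θ ≥ L) = 0.95: L = 10.0 − z_{0.05}·2.89.
z = 1.645; L = 10.0 − 1.645 × 2.89 = 5.246.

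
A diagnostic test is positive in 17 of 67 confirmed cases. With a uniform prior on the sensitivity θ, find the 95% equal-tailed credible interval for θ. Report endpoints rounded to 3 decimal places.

Posterior: Beta(1+17, 1+50) = Beta(18, 51).
Equal-tailed 95% interval: the 0.025 and 0.975 quantiles of Beta(18, 51).
Posterior mean ≈ 0.261, SD ≈ 0.052; a Normal approximation gives roughly [0.158, 0.364].
Exact: F⁻¹(0.025) = 0.165; F⁻¹(0.975) = 0.370.

[0.165, 0.370]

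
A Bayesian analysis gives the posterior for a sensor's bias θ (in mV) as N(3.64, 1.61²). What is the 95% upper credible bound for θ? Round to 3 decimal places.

6.288

Need U with P(θ ≤ U) = 0.95: U = 3.64 + z_{0.05}·1.61.
z = 1.645; U = 3.64 + 1.645 × 1.61 = 6.288.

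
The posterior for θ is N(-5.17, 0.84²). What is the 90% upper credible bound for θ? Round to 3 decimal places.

Need U with P(θ ≤ U) = 0.90: U = -5.17 + z_{0.1}·0.84.
z = 1.282; U = -5.17 + 1.282 × 0.84 = -4.093.

-4.093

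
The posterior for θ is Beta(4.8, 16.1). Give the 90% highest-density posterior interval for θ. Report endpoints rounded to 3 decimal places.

The posterior is unimodal and skewed, so the HPD interval has equal density at both endpoints and is the shortest 90% interval.
Solving f(0.083) = f(0.371) with F(0.371) − F(0.083) = 0.90 gives [0.083, 0.371].
For comparison, the equal-tailed interval is [0.098, 0.391]; the HPD is narrower and shifted toward the mode.

[0.083, 0.371]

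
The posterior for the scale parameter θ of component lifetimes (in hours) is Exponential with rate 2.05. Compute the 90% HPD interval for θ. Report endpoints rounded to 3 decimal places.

The exponential density is strictly decreasing on [0, ∞), so the HPD interval is anchored at 0: [0, q] with P(θ ≤ q) = 0.90.
q = −ln(1 − 0.90) / 2.05 = 2.3026 / 2.05 = 1.123.

[0.000, 1.123]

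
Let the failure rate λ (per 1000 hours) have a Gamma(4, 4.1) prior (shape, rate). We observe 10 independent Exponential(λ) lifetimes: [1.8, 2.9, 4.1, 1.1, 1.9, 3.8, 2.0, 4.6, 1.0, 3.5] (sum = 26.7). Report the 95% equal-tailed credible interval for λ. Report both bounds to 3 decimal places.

Posterior: Gamma(4+10, 4.1+26.7) = Gamma(14, 30.8) (shape, rate).
Equal-tailed 95% interval: Gamma(14, 30.8) quantiles at 0.025 and 0.975.
Posterior mean ≈ 0.455, SD ≈ 0.121; a Normal approximation gives roughly [0.216, 0.693].
Exact: lower = 0.249; upper = 0.722.

[0.249, 0.722]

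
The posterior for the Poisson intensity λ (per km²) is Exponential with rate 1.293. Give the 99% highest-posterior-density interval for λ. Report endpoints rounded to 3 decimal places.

[0.000, 3.562]

The exponential density is strictly decreasing on [0, ∞), so the HPD interval is anchored at 0: [0, q] with P(λ ≤ q) = 0.99.
q = −ln(1 − 0.99) / 1.293 = 4.6052 / 1.293 = 3.562.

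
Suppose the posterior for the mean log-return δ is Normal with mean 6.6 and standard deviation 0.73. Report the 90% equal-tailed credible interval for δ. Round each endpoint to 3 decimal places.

The posterior is symmetric, so the 90% equal-tailed interval is δ = 6.6 ± z·0.73 with z = 1.645.
Half-width: 1.645 × 0.73 = 1.201.
6.6 − 1.201 = 5.399; 6.6 + 1.201 = 7.801.

[5.399, 7.801]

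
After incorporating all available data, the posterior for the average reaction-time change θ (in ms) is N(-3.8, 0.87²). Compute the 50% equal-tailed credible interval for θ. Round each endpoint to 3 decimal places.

[-4.387, -3.213]

The posterior is symmetric, so the 50% equal-tailed interval is θ = -3.8 ± z·0.87 with z = 0.674.
Half-width: 0.674 × 0.87 = 0.587.
-3.8 − 0.587 = -4.387; -3.8 + 0.587 = -3.213.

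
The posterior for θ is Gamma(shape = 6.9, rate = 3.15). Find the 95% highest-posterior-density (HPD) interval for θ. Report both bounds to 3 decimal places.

[0.727, 3.849]

The posterior is unimodal and skewed, so the HPD interval has equal density at both endpoints and is the shortest 95% interval.
Solving f(0.727) = f(3.849) with F(3.849) − F(0.727) = 0.95 gives [0.727, 3.849].
For comparison, the equal-tailed interval is [0.874, 4.102]; the HPD is narrower and shifted toward the mode.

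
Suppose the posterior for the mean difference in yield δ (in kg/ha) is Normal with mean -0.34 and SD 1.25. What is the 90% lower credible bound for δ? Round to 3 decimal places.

-1.942

Need L with P(δ ≥ L) = 0.90: L = -0.34 − z_{0.1}·1.25.
z = 1.282; L = -0.34 − 1.282 × 1.25 = -1.942.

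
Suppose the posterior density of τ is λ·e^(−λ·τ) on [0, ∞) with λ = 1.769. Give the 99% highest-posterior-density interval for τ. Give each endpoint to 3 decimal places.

The exponential density is strictly decreasing on [0, ∞), so the HPD interval is anchored at 0: [0, q] with P(τ ≤ q) = 0.99.
q = −ln(1 − 0.99) / 1.769 = 4.6052 / 1.769 = 2.603.

[0.000, 2.603]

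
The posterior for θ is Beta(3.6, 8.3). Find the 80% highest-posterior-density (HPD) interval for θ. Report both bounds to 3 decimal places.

[0.121, 0.448]

The posterior is unimodal and skewed, so the HPD interval has equal density at both endpoints and is the shortest 80% interval.
Solving f(0.121) = f(0.448) with F(0.448) − F(0.121) = 0.80 gives [0.121, 0.448].
For comparison, the equal-tailed interval is [0.144, 0.477]; the HPD is narrower and shifted toward the mode.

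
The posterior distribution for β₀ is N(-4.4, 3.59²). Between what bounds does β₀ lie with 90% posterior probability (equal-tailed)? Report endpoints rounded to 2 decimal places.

[-10.31, 1.51]

The posterior is symmetric, so the 90% equal-tailed interval is β₀ = -4.4 ± z·3.59 with z = 1.645.
Half-width: 1.645 × 3.59 = 5.91.
-4.4 − 5.91 = -10.31; -4.4 + 5.91 = 1.51.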